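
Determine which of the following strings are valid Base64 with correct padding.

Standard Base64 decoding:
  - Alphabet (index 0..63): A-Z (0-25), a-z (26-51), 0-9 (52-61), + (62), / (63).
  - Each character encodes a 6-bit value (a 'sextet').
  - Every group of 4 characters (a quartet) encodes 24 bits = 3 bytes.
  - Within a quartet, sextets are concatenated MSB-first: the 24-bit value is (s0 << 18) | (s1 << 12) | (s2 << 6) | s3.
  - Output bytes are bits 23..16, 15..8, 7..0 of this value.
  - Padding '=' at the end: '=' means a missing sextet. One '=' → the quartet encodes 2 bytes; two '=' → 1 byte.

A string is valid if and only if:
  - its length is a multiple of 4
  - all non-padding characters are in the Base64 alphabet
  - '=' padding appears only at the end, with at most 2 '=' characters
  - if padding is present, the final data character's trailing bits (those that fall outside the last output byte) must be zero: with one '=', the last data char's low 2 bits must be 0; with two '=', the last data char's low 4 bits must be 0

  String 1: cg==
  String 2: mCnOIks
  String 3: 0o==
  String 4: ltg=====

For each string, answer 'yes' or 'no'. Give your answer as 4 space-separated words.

String 1: 'cg==' → valid
String 2: 'mCnOIks' → invalid (len=7 not mult of 4)
String 3: '0o==' → invalid (bad trailing bits)
String 4: 'ltg=====' → invalid (5 pad chars (max 2))

Answer: yes no no no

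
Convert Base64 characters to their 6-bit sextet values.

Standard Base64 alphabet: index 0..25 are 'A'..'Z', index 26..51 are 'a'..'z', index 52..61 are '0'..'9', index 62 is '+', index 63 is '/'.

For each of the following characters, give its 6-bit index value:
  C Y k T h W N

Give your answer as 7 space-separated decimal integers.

'C': A..Z range, ord('C') − ord('A') = 2
'Y': A..Z range, ord('Y') − ord('A') = 24
'k': a..z range, 26 + ord('k') − ord('a') = 36
'T': A..Z range, ord('T') − ord('A') = 19
'h': a..z range, 26 + ord('h') − ord('a') = 33
'W': A..Z range, ord('W') − ord('A') = 22
'N': A..Z range, ord('N') − ord('A') = 13

Answer: 2 24 36 19 33 22 13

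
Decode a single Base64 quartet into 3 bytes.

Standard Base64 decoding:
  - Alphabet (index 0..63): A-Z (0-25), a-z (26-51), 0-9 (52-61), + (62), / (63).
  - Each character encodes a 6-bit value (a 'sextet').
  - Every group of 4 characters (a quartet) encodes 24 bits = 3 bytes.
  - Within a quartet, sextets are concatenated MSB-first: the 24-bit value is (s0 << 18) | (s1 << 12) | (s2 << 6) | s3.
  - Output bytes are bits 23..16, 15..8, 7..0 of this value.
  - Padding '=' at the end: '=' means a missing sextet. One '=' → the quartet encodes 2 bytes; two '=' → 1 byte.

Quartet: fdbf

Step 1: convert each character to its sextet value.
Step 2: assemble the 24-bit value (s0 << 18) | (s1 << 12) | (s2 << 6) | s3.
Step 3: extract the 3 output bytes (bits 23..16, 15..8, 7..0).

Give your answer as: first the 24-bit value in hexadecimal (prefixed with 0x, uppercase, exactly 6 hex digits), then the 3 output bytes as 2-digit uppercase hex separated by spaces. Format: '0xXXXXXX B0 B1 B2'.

Sextets: f=31, d=29, b=27, f=31
24-bit: (31<<18) | (29<<12) | (27<<6) | 31
      = 0x7C0000 | 0x01D000 | 0x0006C0 | 0x00001F
      = 0x7DD6DF
Bytes: (v>>16)&0xFF=7D, (v>>8)&0xFF=D6, v&0xFF=DF

Answer: 0x7DD6DF 7D D6 DF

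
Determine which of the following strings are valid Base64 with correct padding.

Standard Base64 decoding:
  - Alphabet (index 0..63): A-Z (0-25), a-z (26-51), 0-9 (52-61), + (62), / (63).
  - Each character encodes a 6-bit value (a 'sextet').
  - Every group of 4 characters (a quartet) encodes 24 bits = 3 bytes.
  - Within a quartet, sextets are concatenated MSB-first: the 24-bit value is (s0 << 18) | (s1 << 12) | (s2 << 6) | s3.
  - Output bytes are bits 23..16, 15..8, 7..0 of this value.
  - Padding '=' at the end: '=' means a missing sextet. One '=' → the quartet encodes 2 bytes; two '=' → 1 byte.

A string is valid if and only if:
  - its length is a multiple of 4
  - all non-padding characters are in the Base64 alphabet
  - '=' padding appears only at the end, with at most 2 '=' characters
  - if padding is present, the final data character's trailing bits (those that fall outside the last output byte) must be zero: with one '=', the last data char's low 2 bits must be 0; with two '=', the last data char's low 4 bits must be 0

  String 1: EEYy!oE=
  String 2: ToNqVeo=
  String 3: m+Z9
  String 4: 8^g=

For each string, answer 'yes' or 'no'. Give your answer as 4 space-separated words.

Answer: no yes yes no

Derivation:
String 1: 'EEYy!oE=' → invalid (bad char(s): ['!'])
String 2: 'ToNqVeo=' → valid
String 3: 'm+Z9' → valid
String 4: '8^g=' → invalid (bad char(s): ['^'])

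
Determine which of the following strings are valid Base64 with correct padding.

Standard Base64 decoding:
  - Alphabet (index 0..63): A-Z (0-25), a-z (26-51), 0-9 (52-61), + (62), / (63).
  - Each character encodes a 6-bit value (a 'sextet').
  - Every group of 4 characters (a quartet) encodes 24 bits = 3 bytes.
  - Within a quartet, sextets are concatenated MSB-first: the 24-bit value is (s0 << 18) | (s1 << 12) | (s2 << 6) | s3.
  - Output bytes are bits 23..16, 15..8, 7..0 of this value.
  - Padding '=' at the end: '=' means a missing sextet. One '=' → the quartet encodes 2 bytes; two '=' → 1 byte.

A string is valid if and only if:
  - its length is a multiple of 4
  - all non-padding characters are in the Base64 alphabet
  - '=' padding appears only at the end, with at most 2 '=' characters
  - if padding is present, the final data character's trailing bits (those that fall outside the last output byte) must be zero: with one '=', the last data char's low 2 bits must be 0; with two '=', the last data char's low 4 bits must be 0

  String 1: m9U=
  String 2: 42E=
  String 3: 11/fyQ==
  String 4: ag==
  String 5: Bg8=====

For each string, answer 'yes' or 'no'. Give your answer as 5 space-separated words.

Answer: yes yes yes yes no

Derivation:
String 1: 'm9U=' → valid
String 2: '42E=' → valid
String 3: '11/fyQ==' → valid
String 4: 'ag==' → valid
String 5: 'Bg8=====' → invalid (5 pad chars (max 2))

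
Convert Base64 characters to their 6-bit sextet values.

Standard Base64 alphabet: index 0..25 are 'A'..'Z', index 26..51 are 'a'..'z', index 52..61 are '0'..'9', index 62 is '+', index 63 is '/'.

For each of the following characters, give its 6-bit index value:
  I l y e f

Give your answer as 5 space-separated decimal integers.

Answer: 8 37 50 30 31

Derivation:
'I': A..Z range, ord('I') − ord('A') = 8
'l': a..z range, 26 + ord('l') − ord('a') = 37
'y': a..z range, 26 + ord('y') − ord('a') = 50
'e': a..z range, 26 + ord('e') − ord('a') = 30
'f': a..z range, 26 + ord('f') − ord('a') = 31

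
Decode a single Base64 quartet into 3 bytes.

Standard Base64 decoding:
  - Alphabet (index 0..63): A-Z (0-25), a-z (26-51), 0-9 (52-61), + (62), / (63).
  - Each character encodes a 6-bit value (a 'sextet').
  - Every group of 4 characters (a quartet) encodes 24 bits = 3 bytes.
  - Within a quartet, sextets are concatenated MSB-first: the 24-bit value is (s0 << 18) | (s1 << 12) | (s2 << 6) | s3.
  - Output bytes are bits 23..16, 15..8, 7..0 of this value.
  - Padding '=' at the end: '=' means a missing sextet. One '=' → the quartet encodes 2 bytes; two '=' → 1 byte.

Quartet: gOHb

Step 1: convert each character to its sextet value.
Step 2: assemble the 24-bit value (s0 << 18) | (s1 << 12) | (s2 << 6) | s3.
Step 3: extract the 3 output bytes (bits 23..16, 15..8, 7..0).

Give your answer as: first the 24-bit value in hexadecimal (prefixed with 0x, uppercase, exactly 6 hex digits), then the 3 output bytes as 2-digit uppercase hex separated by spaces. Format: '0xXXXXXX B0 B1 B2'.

Answer: 0x80E1DB 80 E1 DB

Derivation:
Sextets: g=32, O=14, H=7, b=27
24-bit: (32<<18) | (14<<12) | (7<<6) | 27
      = 0x800000 | 0x00E000 | 0x0001C0 | 0x00001B
      = 0x80E1DB
Bytes: (v>>16)&0xFF=80, (v>>8)&0xFF=E1, v&0xFF=DB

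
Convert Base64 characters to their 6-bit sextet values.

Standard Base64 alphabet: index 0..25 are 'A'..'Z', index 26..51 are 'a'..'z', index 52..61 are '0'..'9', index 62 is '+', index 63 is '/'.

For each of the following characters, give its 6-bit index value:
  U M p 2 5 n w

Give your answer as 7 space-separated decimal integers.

Answer: 20 12 41 54 57 39 48

Derivation:
'U': A..Z range, ord('U') − ord('A') = 20
'M': A..Z range, ord('M') − ord('A') = 12
'p': a..z range, 26 + ord('p') − ord('a') = 41
'2': 0..9 range, 52 + ord('2') − ord('0') = 54
'5': 0..9 range, 52 + ord('5') − ord('0') = 57
'n': a..z range, 26 + ord('n') − ord('a') = 39
'w': a..z range, 26 + ord('w') − ord('a') = 48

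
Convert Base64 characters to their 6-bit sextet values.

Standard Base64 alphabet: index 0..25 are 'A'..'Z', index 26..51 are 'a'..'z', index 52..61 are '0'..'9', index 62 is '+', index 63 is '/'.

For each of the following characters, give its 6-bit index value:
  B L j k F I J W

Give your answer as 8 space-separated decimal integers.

Answer: 1 11 35 36 5 8 9 22

Derivation:
'B': A..Z range, ord('B') − ord('A') = 1
'L': A..Z range, ord('L') − ord('A') = 11
'j': a..z range, 26 + ord('j') − ord('a') = 35
'k': a..z range, 26 + ord('k') − ord('a') = 36
'F': A..Z range, ord('F') − ord('A') = 5
'I': A..Z range, ord('I') − ord('A') = 8
'J': A..Z range, ord('J') − ord('A') = 9
'W': A..Z range, ord('W') − ord('A') = 22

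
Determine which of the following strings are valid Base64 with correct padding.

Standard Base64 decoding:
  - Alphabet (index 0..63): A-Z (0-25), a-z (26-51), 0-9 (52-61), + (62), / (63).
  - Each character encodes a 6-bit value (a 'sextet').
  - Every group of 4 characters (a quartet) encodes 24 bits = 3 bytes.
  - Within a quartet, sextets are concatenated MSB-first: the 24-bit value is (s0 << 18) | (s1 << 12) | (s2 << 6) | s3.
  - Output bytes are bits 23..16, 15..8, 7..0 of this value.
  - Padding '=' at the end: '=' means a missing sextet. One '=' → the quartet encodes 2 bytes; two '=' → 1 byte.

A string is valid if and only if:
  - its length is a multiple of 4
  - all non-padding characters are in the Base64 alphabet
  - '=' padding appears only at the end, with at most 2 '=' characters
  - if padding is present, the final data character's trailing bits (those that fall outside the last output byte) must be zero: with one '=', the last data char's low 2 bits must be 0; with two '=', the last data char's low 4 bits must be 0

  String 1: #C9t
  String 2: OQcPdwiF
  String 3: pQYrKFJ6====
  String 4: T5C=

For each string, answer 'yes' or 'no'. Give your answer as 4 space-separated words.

Answer: no yes no no

Derivation:
String 1: '#C9t' → invalid (bad char(s): ['#'])
String 2: 'OQcPdwiF' → valid
String 3: 'pQYrKFJ6====' → invalid (4 pad chars (max 2))
String 4: 'T5C=' → invalid (bad trailing bits)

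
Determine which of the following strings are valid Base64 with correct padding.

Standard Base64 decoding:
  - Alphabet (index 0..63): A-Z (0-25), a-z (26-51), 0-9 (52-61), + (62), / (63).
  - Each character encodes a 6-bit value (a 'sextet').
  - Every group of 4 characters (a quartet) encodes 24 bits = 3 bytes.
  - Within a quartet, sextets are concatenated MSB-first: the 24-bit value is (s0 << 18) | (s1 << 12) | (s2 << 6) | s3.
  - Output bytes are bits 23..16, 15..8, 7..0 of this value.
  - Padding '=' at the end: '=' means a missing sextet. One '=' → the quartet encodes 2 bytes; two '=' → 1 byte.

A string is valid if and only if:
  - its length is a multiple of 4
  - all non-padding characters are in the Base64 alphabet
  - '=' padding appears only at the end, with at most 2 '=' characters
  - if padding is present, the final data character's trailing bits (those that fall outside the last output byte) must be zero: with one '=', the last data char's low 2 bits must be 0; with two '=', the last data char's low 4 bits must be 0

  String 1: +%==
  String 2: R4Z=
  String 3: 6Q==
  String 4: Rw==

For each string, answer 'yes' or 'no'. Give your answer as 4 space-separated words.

Answer: no no yes yes

Derivation:
String 1: '+%==' → invalid (bad char(s): ['%'])
String 2: 'R4Z=' → invalid (bad trailing bits)
String 3: '6Q==' → valid
String 4: 'Rw==' → valid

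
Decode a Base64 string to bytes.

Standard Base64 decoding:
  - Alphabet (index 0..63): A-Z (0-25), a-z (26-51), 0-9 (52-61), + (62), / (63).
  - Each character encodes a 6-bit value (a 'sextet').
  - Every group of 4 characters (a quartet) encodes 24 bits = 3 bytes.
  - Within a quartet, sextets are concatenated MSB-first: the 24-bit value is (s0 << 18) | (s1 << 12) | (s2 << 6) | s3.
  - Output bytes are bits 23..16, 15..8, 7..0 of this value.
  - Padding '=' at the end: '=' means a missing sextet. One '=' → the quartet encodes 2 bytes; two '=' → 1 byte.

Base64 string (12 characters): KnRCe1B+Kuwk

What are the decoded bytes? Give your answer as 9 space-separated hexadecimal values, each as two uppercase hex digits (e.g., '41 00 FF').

After char 0 ('K'=10): chars_in_quartet=1 acc=0xA bytes_emitted=0
After char 1 ('n'=39): chars_in_quartet=2 acc=0x2A7 bytes_emitted=0
After char 2 ('R'=17): chars_in_quartet=3 acc=0xA9D1 bytes_emitted=0
After char 3 ('C'=2): chars_in_quartet=4 acc=0x2A7442 -> emit 2A 74 42, reset; bytes_emitted=3
After char 4 ('e'=30): chars_in_quartet=1 acc=0x1E bytes_emitted=3
After char 5 ('1'=53): chars_in_quartet=2 acc=0x7B5 bytes_emitted=3
After char 6 ('B'=1): chars_in_quartet=3 acc=0x1ED41 bytes_emitted=3
After char 7 ('+'=62): chars_in_quartet=4 acc=0x7B507E -> emit 7B 50 7E, reset; bytes_emitted=6
After char 8 ('K'=10): chars_in_quartet=1 acc=0xA bytes_emitted=6
After char 9 ('u'=46): chars_in_quartet=2 acc=0x2AE bytes_emitted=6
After char 10 ('w'=48): chars_in_quartet=3 acc=0xABB0 bytes_emitted=6
After char 11 ('k'=36): chars_in_quartet=4 acc=0x2AEC24 -> emit 2A EC 24, reset; bytes_emitted=9

Answer: 2A 74 42 7B 50 7E 2A EC 24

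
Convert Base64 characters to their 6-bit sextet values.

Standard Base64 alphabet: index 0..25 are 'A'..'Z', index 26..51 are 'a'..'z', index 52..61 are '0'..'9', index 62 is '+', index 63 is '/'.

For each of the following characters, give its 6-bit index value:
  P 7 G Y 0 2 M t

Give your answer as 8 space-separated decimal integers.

Answer: 15 59 6 24 52 54 12 45

Derivation:
'P': A..Z range, ord('P') − ord('A') = 15
'7': 0..9 range, 52 + ord('7') − ord('0') = 59
'G': A..Z range, ord('G') − ord('A') = 6
'Y': A..Z range, ord('Y') − ord('A') = 24
'0': 0..9 range, 52 + ord('0') − ord('0') = 52
'2': 0..9 range, 52 + ord('2') − ord('0') = 54
'M': A..Z range, ord('M') − ord('A') = 12
't': a..z range, 26 + ord('t') − ord('a') = 45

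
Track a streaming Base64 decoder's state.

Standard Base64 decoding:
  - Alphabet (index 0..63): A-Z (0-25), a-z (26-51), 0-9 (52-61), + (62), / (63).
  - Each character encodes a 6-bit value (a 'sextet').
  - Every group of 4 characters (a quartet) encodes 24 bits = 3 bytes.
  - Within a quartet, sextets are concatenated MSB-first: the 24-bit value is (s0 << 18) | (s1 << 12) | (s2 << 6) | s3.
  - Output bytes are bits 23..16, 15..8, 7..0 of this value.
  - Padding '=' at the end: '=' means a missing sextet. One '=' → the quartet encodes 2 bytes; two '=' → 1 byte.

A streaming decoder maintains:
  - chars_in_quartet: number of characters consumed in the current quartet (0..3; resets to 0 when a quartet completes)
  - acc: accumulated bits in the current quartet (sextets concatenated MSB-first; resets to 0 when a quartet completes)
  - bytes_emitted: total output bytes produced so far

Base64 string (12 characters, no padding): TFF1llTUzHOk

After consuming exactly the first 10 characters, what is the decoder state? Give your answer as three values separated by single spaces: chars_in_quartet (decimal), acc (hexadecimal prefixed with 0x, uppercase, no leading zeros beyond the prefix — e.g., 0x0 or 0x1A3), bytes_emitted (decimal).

Answer: 2 0xCC7 6

Derivation:
After char 0 ('T'=19): chars_in_quartet=1 acc=0x13 bytes_emitted=0
After char 1 ('F'=5): chars_in_quartet=2 acc=0x4C5 bytes_emitted=0
After char 2 ('F'=5): chars_in_quartet=3 acc=0x13145 bytes_emitted=0
After char 3 ('1'=53): chars_in_quartet=4 acc=0x4C5175 -> emit 4C 51 75, reset; bytes_emitted=3
After char 4 ('l'=37): chars_in_quartet=1 acc=0x25 bytes_emitted=3
After char 5 ('l'=37): chars_in_quartet=2 acc=0x965 bytes_emitted=3
After char 6 ('T'=19): chars_in_quartet=3 acc=0x25953 bytes_emitted=3
After char 7 ('U'=20): chars_in_quartet=4 acc=0x9654D4 -> emit 96 54 D4, reset; bytes_emitted=6
After char 8 ('z'=51): chars_in_quartet=1 acc=0x33 bytes_emitted=6
After char 9 ('H'=7): chars_in_quartet=2 acc=0xCC7 bytes_emitted=6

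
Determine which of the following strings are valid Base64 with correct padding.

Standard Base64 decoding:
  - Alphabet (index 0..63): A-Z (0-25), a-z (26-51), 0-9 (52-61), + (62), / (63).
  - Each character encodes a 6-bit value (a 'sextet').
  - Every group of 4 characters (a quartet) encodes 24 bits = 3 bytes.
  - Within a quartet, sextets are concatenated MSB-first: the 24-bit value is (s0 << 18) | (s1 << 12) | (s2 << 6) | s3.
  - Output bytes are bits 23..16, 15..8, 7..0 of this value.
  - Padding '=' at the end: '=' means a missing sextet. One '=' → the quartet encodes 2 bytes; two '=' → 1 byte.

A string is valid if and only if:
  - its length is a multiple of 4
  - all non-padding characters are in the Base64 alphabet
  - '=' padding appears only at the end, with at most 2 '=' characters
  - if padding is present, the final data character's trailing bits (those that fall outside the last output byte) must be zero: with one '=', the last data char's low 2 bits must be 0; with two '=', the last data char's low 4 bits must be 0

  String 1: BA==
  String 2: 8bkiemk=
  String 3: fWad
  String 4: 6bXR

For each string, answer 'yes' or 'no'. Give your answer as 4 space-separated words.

String 1: 'BA==' → valid
String 2: '8bkiemk=' → valid
String 3: 'fWad' → valid
String 4: '6bXR' → valid

Answer: yes yes yes yes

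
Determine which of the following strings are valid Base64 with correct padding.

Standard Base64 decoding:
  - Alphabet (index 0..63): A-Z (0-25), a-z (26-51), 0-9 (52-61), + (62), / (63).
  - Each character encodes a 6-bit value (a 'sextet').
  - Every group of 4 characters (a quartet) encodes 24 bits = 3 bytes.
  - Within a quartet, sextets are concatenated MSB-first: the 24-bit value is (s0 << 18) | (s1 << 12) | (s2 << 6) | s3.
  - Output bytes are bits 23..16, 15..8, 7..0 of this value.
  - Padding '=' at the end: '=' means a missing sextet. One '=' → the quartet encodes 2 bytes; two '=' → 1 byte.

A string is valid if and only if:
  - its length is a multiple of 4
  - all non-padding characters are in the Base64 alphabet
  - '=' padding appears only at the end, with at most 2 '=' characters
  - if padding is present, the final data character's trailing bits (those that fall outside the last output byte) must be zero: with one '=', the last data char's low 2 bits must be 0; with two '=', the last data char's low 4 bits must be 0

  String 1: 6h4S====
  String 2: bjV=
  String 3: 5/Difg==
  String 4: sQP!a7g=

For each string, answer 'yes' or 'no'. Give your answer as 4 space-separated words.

String 1: '6h4S====' → invalid (4 pad chars (max 2))
String 2: 'bjV=' → invalid (bad trailing bits)
String 3: '5/Difg==' → valid
String 4: 'sQP!a7g=' → invalid (bad char(s): ['!'])

Answer: no no yes no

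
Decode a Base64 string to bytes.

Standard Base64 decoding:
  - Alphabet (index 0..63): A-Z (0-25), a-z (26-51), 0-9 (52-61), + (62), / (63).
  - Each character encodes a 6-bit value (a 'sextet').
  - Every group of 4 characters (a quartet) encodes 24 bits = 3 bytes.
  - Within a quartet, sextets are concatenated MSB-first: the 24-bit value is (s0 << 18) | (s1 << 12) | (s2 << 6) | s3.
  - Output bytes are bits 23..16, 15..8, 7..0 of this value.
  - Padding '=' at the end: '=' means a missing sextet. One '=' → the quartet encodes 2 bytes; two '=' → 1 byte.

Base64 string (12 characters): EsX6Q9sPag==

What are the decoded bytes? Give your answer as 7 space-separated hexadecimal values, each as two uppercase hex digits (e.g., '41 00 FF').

Answer: 12 C5 FA 43 DB 0F 6A

Derivation:
After char 0 ('E'=4): chars_in_quartet=1 acc=0x4 bytes_emitted=0
After char 1 ('s'=44): chars_in_quartet=2 acc=0x12C bytes_emitted=0
After char 2 ('X'=23): chars_in_quartet=3 acc=0x4B17 bytes_emitted=0
After char 3 ('6'=58): chars_in_quartet=4 acc=0x12C5FA -> emit 12 C5 FA, reset; bytes_emitted=3
After char 4 ('Q'=16): chars_in_quartet=1 acc=0x10 bytes_emitted=3
After char 5 ('9'=61): chars_in_quartet=2 acc=0x43D bytes_emitted=3
After char 6 ('s'=44): chars_in_quartet=3 acc=0x10F6C bytes_emitted=3
After char 7 ('P'=15): chars_in_quartet=4 acc=0x43DB0F -> emit 43 DB 0F, reset; bytes_emitted=6
After char 8 ('a'=26): chars_in_quartet=1 acc=0x1A bytes_emitted=6
After char 9 ('g'=32): chars_in_quartet=2 acc=0x6A0 bytes_emitted=6
Padding '==': partial quartet acc=0x6A0 -> emit 6A; bytes_emitted=7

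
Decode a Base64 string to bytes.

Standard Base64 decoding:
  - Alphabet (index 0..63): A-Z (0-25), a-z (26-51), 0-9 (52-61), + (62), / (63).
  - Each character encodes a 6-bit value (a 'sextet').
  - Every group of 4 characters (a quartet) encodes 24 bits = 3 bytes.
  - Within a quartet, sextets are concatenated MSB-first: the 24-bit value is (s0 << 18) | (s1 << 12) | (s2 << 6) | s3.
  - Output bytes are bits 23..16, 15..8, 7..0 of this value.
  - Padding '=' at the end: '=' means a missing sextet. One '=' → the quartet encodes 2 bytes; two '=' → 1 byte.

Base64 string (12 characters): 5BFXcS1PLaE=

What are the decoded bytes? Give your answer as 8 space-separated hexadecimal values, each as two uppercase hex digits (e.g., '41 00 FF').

Answer: E4 11 57 71 2D 4F 2D A1

Derivation:
After char 0 ('5'=57): chars_in_quartet=1 acc=0x39 bytes_emitted=0
After char 1 ('B'=1): chars_in_quartet=2 acc=0xE41 bytes_emitted=0
After char 2 ('F'=5): chars_in_quartet=3 acc=0x39045 bytes_emitted=0
After char 3 ('X'=23): chars_in_quartet=4 acc=0xE41157 -> emit E4 11 57, reset; bytes_emitted=3
After char 4 ('c'=28): chars_in_quartet=1 acc=0x1C bytes_emitted=3
After char 5 ('S'=18): chars_in_quartet=2 acc=0x712 bytes_emitted=3
After char 6 ('1'=53): chars_in_quartet=3 acc=0x1C4B5 bytes_emitted=3
After char 7 ('P'=15): chars_in_quartet=4 acc=0x712D4F -> emit 71 2D 4F, reset; bytes_emitted=6
After char 8 ('L'=11): chars_in_quartet=1 acc=0xB bytes_emitted=6
After char 9 ('a'=26): chars_in_quartet=2 acc=0x2DA bytes_emitted=6
After char 10 ('E'=4): chars_in_quartet=3 acc=0xB684 bytes_emitted=6
Padding '=': partial quartet acc=0xB684 -> emit 2D A1; bytes_emitted=8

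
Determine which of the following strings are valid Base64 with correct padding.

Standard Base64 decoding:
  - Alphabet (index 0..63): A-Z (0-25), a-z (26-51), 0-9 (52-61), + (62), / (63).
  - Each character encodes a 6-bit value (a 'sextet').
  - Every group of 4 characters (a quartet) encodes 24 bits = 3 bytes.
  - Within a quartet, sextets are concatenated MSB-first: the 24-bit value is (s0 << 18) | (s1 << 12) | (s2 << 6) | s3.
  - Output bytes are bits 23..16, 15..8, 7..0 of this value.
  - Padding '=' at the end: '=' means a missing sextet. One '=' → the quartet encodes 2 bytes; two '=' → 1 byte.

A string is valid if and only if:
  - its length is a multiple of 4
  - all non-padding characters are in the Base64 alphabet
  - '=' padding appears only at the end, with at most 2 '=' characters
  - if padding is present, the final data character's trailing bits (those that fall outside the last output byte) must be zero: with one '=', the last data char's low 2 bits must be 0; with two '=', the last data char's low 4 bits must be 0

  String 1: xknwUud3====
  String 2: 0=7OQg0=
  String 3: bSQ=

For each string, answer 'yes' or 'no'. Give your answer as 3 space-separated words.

String 1: 'xknwUud3====' → invalid (4 pad chars (max 2))
String 2: '0=7OQg0=' → invalid (bad char(s): ['=']; '=' in middle)
String 3: 'bSQ=' → valid

Answer: no no yes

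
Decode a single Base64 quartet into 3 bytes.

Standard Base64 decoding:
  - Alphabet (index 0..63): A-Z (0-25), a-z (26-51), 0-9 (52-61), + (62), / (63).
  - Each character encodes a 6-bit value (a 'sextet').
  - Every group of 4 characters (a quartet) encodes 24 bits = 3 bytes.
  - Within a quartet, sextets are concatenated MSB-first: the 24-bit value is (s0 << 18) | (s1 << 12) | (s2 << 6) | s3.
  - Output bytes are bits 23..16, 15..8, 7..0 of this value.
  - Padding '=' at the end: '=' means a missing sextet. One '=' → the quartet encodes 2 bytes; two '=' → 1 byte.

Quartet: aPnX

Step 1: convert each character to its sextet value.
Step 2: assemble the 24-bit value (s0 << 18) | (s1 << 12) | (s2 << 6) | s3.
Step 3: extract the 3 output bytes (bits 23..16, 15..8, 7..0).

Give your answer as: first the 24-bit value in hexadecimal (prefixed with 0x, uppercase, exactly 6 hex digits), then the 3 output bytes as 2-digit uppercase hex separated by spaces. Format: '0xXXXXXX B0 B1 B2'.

Sextets: a=26, P=15, n=39, X=23
24-bit: (26<<18) | (15<<12) | (39<<6) | 23
      = 0x680000 | 0x00F000 | 0x0009C0 | 0x000017
      = 0x68F9D7
Bytes: (v>>16)&0xFF=68, (v>>8)&0xFF=F9, v&0xFF=D7

Answer: 0x68F9D7 68 F9 D7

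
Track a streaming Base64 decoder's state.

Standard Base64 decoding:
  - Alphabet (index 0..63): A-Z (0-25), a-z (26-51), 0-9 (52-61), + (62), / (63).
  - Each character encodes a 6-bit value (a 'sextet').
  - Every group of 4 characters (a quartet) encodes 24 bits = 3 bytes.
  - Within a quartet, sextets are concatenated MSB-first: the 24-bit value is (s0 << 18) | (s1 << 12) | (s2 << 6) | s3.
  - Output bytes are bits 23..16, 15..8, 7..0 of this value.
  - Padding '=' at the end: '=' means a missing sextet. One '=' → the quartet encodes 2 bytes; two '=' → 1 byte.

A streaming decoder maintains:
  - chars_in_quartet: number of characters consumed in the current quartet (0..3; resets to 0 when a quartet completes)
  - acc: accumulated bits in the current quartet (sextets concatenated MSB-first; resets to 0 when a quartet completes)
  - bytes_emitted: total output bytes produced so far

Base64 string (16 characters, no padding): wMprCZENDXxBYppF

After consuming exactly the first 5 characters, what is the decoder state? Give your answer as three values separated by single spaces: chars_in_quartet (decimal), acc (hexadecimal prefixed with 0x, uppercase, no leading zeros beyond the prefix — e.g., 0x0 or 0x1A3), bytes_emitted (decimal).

After char 0 ('w'=48): chars_in_quartet=1 acc=0x30 bytes_emitted=0
After char 1 ('M'=12): chars_in_quartet=2 acc=0xC0C bytes_emitted=0
After char 2 ('p'=41): chars_in_quartet=3 acc=0x30329 bytes_emitted=0
After char 3 ('r'=43): chars_in_quartet=4 acc=0xC0CA6B -> emit C0 CA 6B, reset; bytes_emitted=3
After char 4 ('C'=2): chars_in_quartet=1 acc=0x2 bytes_emitted=3

Answer: 1 0x2 3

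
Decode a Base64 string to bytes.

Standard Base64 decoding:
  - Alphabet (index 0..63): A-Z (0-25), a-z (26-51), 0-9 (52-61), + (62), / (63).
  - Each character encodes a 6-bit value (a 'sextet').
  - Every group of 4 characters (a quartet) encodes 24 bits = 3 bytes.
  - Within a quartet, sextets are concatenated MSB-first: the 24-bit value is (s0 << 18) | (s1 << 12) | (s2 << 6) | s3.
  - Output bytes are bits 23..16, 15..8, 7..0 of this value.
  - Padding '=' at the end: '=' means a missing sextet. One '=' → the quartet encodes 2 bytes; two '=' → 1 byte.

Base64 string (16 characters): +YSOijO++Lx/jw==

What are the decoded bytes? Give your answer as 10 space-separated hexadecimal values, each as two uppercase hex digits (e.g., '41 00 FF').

After char 0 ('+'=62): chars_in_quartet=1 acc=0x3E bytes_emitted=0
After char 1 ('Y'=24): chars_in_quartet=2 acc=0xF98 bytes_emitted=0
After char 2 ('S'=18): chars_in_quartet=3 acc=0x3E612 bytes_emitted=0
After char 3 ('O'=14): chars_in_quartet=4 acc=0xF9848E -> emit F9 84 8E, reset; bytes_emitted=3
After char 4 ('i'=34): chars_in_quartet=1 acc=0x22 bytes_emitted=3
After char 5 ('j'=35): chars_in_quartet=2 acc=0x8A3 bytes_emitted=3
After char 6 ('O'=14): chars_in_quartet=3 acc=0x228CE bytes_emitted=3
After char 7 ('+'=62): chars_in_quartet=4 acc=0x8A33BE -> emit 8A 33 BE, reset; bytes_emitted=6
After char 8 ('+'=62): chars_in_quartet=1 acc=0x3E bytes_emitted=6
After char 9 ('L'=11): chars_in_quartet=2 acc=0xF8B bytes_emitted=6
After char 10 ('x'=49): chars_in_quartet=3 acc=0x3E2F1 bytes_emitted=6
After char 11 ('/'=63): chars_in_quartet=4 acc=0xF8BC7F -> emit F8 BC 7F, reset; bytes_emitted=9
After char 12 ('j'=35): chars_in_quartet=1 acc=0x23 bytes_emitted=9
After char 13 ('w'=48): chars_in_quartet=2 acc=0x8F0 bytes_emitted=9
Padding '==': partial quartet acc=0x8F0 -> emit 8F; bytes_emitted=10

Answer: F9 84 8E 8A 33 BE F8 BC 7F 8F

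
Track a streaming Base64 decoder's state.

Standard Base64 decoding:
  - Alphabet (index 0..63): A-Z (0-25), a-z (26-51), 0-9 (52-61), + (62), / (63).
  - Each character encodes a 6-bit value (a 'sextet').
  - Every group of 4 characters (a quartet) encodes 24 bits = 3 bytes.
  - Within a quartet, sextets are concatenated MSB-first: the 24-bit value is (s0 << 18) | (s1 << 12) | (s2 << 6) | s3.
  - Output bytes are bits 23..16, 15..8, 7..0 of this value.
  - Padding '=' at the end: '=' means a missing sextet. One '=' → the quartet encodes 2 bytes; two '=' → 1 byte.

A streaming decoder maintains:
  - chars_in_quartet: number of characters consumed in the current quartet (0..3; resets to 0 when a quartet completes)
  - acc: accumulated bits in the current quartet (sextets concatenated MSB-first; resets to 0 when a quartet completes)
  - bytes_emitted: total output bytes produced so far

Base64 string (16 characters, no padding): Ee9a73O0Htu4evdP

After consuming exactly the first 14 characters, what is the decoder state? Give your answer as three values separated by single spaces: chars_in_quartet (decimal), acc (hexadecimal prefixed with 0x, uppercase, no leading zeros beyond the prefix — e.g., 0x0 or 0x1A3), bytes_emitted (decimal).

Answer: 2 0x7AF 9

Derivation:
After char 0 ('E'=4): chars_in_quartet=1 acc=0x4 bytes_emitted=0
After char 1 ('e'=30): chars_in_quartet=2 acc=0x11E bytes_emitted=0
After char 2 ('9'=61): chars_in_quartet=3 acc=0x47BD bytes_emitted=0
After char 3 ('a'=26): chars_in_quartet=4 acc=0x11EF5A -> emit 11 EF 5A, reset; bytes_emitted=3
After char 4 ('7'=59): chars_in_quartet=1 acc=0x3B bytes_emitted=3
After char 5 ('3'=55): chars_in_quartet=2 acc=0xEF7 bytes_emitted=3
After char 6 ('O'=14): chars_in_quartet=3 acc=0x3BDCE bytes_emitted=3
After char 7 ('0'=52): chars_in_quartet=4 acc=0xEF73B4 -> emit EF 73 B4, reset; bytes_emitted=6
After char 8 ('H'=7): chars_in_quartet=1 acc=0x7 bytes_emitted=6
After char 9 ('t'=45): chars_in_quartet=2 acc=0x1ED bytes_emitted=6
After char 10 ('u'=46): chars_in_quartet=3 acc=0x7B6E bytes_emitted=6
After char 11 ('4'=56): chars_in_quartet=4 acc=0x1EDBB8 -> emit 1E DB B8, reset; bytes_emitted=9
After char 12 ('e'=30): chars_in_quartet=1 acc=0x1E bytes_emitted=9
After char 13 ('v'=47): chars_in_quartet=2 acc=0x7AF bytes_emitted=9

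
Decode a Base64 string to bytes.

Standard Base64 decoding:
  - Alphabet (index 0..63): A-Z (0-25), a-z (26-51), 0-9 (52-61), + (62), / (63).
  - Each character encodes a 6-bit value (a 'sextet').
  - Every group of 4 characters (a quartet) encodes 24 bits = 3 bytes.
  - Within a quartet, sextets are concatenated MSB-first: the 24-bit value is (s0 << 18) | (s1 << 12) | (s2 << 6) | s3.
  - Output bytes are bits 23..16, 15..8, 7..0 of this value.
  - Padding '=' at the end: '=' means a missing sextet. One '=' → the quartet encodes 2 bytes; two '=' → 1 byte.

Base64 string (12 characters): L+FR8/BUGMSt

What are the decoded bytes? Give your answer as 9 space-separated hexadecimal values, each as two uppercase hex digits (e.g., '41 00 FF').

After char 0 ('L'=11): chars_in_quartet=1 acc=0xB bytes_emitted=0
After char 1 ('+'=62): chars_in_quartet=2 acc=0x2FE bytes_emitted=0
After char 2 ('F'=5): chars_in_quartet=3 acc=0xBF85 bytes_emitted=0
After char 3 ('R'=17): chars_in_quartet=4 acc=0x2FE151 -> emit 2F E1 51, reset; bytes_emitted=3
After char 4 ('8'=60): chars_in_quartet=1 acc=0x3C bytes_emitted=3
After char 5 ('/'=63): chars_in_quartet=2 acc=0xF3F bytes_emitted=3
After char 6 ('B'=1): chars_in_quartet=3 acc=0x3CFC1 bytes_emitted=3
After char 7 ('U'=20): chars_in_quartet=4 acc=0xF3F054 -> emit F3 F0 54, reset; bytes_emitted=6
After char 8 ('G'=6): chars_in_quartet=1 acc=0x6 bytes_emitted=6
After char 9 ('M'=12): chars_in_quartet=2 acc=0x18C bytes_emitted=6
After char 10 ('S'=18): chars_in_quartet=3 acc=0x6312 bytes_emitted=6
After char 11 ('t'=45): chars_in_quartet=4 acc=0x18C4AD -> emit 18 C4 AD, reset; bytes_emitted=9

Answer: 2F E1 51 F3 F0 54 18 C4 AD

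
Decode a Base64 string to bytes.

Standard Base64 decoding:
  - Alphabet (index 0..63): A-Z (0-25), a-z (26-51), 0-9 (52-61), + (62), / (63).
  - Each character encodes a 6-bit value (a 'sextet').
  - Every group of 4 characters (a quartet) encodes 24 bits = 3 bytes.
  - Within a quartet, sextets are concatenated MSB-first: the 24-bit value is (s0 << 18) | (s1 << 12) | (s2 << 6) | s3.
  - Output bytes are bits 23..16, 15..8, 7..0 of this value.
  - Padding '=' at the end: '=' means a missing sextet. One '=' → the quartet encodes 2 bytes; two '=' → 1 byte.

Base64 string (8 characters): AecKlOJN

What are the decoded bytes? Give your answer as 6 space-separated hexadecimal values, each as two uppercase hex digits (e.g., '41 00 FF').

Answer: 01 E7 0A 94 E2 4D

Derivation:
After char 0 ('A'=0): chars_in_quartet=1 acc=0x0 bytes_emitted=0
After char 1 ('e'=30): chars_in_quartet=2 acc=0x1E bytes_emitted=0
After char 2 ('c'=28): chars_in_quartet=3 acc=0x79C bytes_emitted=0
After char 3 ('K'=10): chars_in_quartet=4 acc=0x1E70A -> emit 01 E7 0A, reset; bytes_emitted=3
After char 4 ('l'=37): chars_in_quartet=1 acc=0x25 bytes_emitted=3
After char 5 ('O'=14): chars_in_quartet=2 acc=0x94E bytes_emitted=3
After char 6 ('J'=9): chars_in_quartet=3 acc=0x25389 bytes_emitted=3
After char 7 ('N'=13): chars_in_quartet=4 acc=0x94E24D -> emit 94 E2 4D, reset; bytes_emitted=6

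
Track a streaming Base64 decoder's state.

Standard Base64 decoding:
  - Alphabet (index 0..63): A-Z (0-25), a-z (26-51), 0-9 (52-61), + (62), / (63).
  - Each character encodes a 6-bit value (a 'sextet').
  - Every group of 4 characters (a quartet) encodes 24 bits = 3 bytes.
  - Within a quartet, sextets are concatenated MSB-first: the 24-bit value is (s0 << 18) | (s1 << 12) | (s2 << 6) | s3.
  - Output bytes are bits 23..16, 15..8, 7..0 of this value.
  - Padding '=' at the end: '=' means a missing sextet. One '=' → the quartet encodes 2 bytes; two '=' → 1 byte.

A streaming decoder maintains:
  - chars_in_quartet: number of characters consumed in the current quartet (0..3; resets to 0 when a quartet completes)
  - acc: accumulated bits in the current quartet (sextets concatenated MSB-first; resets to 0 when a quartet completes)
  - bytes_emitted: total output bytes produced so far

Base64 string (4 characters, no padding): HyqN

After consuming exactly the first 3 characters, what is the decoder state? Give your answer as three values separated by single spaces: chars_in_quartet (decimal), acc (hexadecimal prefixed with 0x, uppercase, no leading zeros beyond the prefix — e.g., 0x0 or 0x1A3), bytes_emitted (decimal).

After char 0 ('H'=7): chars_in_quartet=1 acc=0x7 bytes_emitted=0
After char 1 ('y'=50): chars_in_quartet=2 acc=0x1F2 bytes_emitted=0
After char 2 ('q'=42): chars_in_quartet=3 acc=0x7CAA bytes_emitted=0

Answer: 3 0x7CAA 0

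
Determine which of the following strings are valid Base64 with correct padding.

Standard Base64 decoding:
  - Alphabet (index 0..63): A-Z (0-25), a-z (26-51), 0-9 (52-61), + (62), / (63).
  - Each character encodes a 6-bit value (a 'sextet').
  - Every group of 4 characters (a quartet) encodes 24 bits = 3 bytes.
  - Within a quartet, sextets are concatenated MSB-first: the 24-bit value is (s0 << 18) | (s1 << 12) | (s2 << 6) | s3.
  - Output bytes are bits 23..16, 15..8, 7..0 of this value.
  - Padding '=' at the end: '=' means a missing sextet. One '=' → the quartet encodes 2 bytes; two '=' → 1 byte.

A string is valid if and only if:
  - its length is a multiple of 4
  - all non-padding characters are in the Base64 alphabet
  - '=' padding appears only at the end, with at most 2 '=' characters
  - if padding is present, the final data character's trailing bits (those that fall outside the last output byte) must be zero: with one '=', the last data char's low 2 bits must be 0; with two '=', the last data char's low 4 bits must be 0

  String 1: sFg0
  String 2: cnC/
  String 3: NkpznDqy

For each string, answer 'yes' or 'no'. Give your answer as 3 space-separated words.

String 1: 'sFg0' → valid
String 2: 'cnC/' → valid
String 3: 'NkpznDqy' → valid

Answer: yes yes yes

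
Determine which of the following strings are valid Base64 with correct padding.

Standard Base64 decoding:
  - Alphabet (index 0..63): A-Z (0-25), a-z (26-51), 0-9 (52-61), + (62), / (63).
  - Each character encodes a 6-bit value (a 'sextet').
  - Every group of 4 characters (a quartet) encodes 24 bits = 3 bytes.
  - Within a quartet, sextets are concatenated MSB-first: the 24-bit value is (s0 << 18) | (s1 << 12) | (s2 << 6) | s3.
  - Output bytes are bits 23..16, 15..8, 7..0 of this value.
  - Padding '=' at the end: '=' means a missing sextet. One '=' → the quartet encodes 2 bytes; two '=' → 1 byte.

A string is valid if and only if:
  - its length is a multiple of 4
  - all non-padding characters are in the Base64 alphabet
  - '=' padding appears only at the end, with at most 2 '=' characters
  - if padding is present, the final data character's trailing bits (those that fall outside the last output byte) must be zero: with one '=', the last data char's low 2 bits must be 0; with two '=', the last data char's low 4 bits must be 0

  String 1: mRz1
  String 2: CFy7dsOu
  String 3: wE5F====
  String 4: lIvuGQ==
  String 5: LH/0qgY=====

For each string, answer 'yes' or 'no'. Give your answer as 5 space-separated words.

Answer: yes yes no yes no

Derivation:
String 1: 'mRz1' → valid
String 2: 'CFy7dsOu' → valid
String 3: 'wE5F====' → invalid (4 pad chars (max 2))
String 4: 'lIvuGQ==' → valid
String 5: 'LH/0qgY=====' → invalid (5 pad chars (max 2))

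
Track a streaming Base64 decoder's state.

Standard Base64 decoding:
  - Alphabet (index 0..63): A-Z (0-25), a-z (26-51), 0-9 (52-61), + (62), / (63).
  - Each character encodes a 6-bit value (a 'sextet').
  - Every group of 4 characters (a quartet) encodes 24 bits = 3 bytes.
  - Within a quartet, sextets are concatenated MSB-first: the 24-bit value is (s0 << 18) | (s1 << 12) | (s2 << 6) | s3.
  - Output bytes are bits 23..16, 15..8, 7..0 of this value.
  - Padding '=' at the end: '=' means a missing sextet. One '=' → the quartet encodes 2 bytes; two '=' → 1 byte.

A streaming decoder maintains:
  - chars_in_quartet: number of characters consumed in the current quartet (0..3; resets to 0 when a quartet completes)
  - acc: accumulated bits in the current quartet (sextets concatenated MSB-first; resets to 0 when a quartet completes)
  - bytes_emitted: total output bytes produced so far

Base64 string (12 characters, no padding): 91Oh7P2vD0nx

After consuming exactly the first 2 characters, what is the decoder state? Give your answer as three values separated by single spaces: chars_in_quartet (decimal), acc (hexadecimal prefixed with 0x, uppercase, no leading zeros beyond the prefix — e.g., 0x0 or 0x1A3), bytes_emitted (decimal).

After char 0 ('9'=61): chars_in_quartet=1 acc=0x3D bytes_emitted=0
After char 1 ('1'=53): chars_in_quartet=2 acc=0xF75 bytes_emitted=0

Answer: 2 0xF75 0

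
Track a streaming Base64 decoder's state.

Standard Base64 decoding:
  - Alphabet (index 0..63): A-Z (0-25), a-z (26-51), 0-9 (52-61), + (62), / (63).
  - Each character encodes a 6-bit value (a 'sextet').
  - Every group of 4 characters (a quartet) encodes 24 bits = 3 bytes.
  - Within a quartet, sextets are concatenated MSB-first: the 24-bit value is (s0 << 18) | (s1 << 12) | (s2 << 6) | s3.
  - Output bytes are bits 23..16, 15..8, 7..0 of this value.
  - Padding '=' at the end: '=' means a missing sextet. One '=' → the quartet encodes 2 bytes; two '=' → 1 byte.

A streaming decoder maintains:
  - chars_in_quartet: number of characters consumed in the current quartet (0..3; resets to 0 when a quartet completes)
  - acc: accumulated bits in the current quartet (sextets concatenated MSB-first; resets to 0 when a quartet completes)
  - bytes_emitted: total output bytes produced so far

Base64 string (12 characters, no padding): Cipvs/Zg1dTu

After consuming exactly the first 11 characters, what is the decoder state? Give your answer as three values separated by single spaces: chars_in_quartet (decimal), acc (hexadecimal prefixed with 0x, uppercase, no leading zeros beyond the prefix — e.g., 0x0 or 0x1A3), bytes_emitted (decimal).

Answer: 3 0x35753 6

Derivation:
After char 0 ('C'=2): chars_in_quartet=1 acc=0x2 bytes_emitted=0
After char 1 ('i'=34): chars_in_quartet=2 acc=0xA2 bytes_emitted=0
After char 2 ('p'=41): chars_in_quartet=3 acc=0x28A9 bytes_emitted=0
After char 3 ('v'=47): chars_in_quartet=4 acc=0xA2A6F -> emit 0A 2A 6F, reset; bytes_emitted=3
After char 4 ('s'=44): chars_in_quartet=1 acc=0x2C bytes_emitted=3
After char 5 ('/'=63): chars_in_quartet=2 acc=0xB3F bytes_emitted=3
After char 6 ('Z'=25): chars_in_quartet=3 acc=0x2CFD9 bytes_emitted=3
After char 7 ('g'=32): chars_in_quartet=4 acc=0xB3F660 -> emit B3 F6 60, reset; bytes_emitted=6
After char 8 ('1'=53): chars_in_quartet=1 acc=0x35 bytes_emitted=6
After char 9 ('d'=29): chars_in_quartet=2 acc=0xD5D bytes_emitted=6
After char 10 ('T'=19): chars_in_quartet=3 acc=0x35753 bytes_emitted=6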